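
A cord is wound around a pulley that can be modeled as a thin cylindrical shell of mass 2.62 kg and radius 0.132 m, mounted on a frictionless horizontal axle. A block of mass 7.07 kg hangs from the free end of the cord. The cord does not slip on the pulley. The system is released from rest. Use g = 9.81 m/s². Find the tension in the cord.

I = MR² = (2.62)(0.132)² = 0.04565 kg·m².
Block: mg − T = ma. Pulley: TR = Iα. No-slip: a = αR, so T = (I/R²)a = 2.620·a.
Then mg = (m + 2.620)a, so a = (7.07)(9.81)/(7.07 + 2.620) = 7.158 m/s².
T = 2.620·a = 18.75 N.

T ≈ 18.8 N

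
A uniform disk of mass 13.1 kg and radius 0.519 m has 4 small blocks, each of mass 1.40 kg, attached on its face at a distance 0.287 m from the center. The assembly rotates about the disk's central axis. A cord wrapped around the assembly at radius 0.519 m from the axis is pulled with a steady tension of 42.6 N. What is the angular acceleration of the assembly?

α ≈ 9.93 rad/s²

I_disk = ½MR² = ½(13.1)(0.519)² = 1.764 kg·m².
I_blocks = 4·m·r² = 4(1.40)(0.287)² = 0.4613 kg·m².
Total I = 2.226 kg·m².
τ = F r = (42.6)(0.519) = 22.11 N·m.
α = τ/I = 22.11/2.226 = 9.934 rad/s².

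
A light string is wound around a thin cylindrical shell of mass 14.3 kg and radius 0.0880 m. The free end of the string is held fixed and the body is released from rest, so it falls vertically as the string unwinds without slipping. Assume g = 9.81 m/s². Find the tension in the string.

T ≈ 70.1 N

Translation: Mg − T = Ma. Rotation about the center: TR = Iα with I = MR².
With a = αR: T = (I/R²)a = M a, so Mg = (1 + 1.000)Ma.
a = g/(1 + 1.000) = 9.81/2.000 = 4.905 m/s².
T = 1.000·M·a = (1.000)(14.3)(4.905) = 70.14 N.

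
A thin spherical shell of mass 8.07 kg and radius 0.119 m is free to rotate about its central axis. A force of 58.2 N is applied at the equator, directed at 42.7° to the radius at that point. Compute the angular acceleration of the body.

α ≈ 61.6 rad/s²

I = (2/3)MR² = (2/3)(8.07)(0.119)² = 0.07619 kg·m².
Only the tangential component produces torque: τ = F R sinθ = (58.2)(0.119) sin 42.7° = 4.697 N·m.
From τ = Iα: α = 4.697/0.07619 = 61.65 rad/s².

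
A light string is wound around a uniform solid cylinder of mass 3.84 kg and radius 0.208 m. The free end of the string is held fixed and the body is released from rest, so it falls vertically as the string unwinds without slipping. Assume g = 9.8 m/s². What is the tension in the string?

Translation: Mg − T = Ma. Rotation about the center: TR = Iα with I = ½MR².
With a = αR: T = (I/R²)a = (1/2)M a, so Mg = (1 + 0.5000)Ma.
a = g/(1 + 0.5000) = 9.8/1.500 = 6.533 m/s².
T = 0.5000·M·a = (0.5000)(3.84)(6.533) = 12.54 N.

T ≈ 12.5 N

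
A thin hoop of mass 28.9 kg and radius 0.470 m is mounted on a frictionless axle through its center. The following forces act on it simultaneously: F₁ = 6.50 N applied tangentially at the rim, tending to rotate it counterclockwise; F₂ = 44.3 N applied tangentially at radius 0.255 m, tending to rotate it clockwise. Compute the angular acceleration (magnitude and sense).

α ≈ 1.29 rad/s², clockwise

I = MR² = (28.9)(0.470)² = 6.384 kg·m².
Taking counterclockwise as positive: τ₁ = +(6.50)(0.470) = +3.055 N·m; τ₂ = −(44.3)(0.255) = −11.30 N·m.
Net torque τ = -8.242 N·m.
α = τ/I = -8.242/6.384 = -1.291 rad/s².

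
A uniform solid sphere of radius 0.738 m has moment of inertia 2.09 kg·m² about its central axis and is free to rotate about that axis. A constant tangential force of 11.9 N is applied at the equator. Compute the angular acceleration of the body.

τ = F R = (11.9)(0.738) = 8.782 N·m.
Newton's second law for rotation, τ = Iα, gives α = τ/I = 8.782/2.090 = 4.202 rad/s².

α ≈ 4.20 rad/s²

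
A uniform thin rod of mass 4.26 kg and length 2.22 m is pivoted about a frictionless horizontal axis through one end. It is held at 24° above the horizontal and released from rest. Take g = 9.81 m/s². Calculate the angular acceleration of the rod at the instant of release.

α ≈ 6.06 rad/s²

About the pivot, I = (1/3)ML² = (1/3)(4.26)(2.22)² = 6.998 kg·m².
The weight acts at the center, a distance L/2 = 1.110 m from the pivot; τ = Mg(L/2) cos 24° = 42.38 N·m.
α = τ/I = 42.38/6.998 = 6.055 rad/s².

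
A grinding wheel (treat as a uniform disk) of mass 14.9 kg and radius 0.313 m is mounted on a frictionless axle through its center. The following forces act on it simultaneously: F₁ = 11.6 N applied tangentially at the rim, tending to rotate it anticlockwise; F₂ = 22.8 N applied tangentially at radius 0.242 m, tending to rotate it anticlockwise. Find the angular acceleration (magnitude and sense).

I = ½MR² = (1/2)(14.9)(0.313)² = 0.7299 kg·m².
Taking anticlockwise as positive: τ₁ = +(11.6)(0.313) = +3.631 N·m; τ₂ = +(22.8)(0.242) = +5.518 N·m.
Net torque τ = 9.148 N·m.
α = τ/I = 9.148/0.7299 = 12.53 rad/s².

α ≈ 12.5 rad/s², anticlockwise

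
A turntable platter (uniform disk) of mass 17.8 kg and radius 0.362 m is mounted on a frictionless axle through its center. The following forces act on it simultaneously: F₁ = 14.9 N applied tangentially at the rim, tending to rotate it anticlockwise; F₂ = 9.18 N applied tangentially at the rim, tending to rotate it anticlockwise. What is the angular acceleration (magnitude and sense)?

I = ½MR² = (1/2)(17.8)(0.362)² = 1.166 kg·m².
Taking anticlockwise as positive: τ₁ = +(14.9)(0.362) = +5.394 N·m; τ₂ = +(9.18)(0.362) = +3.323 N·m.
Net torque τ = 8.717 N·m.
α = τ/I = 8.717/1.166 = 7.474 rad/s².

α ≈ 7.47 rad/s², anticlockwise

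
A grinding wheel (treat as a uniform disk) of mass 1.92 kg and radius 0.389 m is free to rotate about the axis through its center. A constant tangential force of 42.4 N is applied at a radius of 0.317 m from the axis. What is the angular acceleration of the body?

I = ½MR² = (1/2)(1.92)(0.389)² = 0.1453 kg·m².
τ = F·r = (42.4)(0.317) = 13.44 N·m.
Newton's second law for rotation, τ = Iα, gives α = τ/I = 13.44/0.1453 = 92.52 rad/s².

α ≈ 92.5 rad/s²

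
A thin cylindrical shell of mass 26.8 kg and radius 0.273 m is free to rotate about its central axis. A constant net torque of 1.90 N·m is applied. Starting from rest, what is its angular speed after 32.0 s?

ω ≈ 30.4 rad/s

I = MR² = (26.8)(0.273)² = 1.997 kg·m².
α = τ/I = 1.90/1.997 = 0.9512 rad/s².
ω = ω₀ + αt = 0 + (0.9512)(32.0) = 30.44 rad/s.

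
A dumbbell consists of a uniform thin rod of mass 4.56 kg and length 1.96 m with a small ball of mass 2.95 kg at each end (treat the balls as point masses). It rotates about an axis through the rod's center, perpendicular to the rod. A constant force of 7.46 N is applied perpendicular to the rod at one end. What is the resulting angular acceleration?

I_rod = (1/12)ML² = (1/12)(4.56)(1.96)² = 1.460 kg·m².
I_balls = 2·m·(L/2)² = 2(2.95)(0.9800)² = 5.666 kg·m².
Total I = 7.126 kg·m².
τ = F·(L/2) = (7.46)(0.980) = 7.311 N·m.
α = τ/I = 7.311/7.126 = 1.026 rad/s².

α ≈ 1.03 rad/s²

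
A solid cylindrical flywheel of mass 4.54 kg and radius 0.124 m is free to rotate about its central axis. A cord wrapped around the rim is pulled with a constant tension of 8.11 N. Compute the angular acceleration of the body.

I = ½MR² = (1/2)(4.54)(0.124)² = 0.03490 kg·m².
τ = F R = (8.11)(0.124) = 1.006 N·m.
From τ = Iα: α = 1.006/0.03490 = 28.81 rad/s².

α ≈ 28.8 rad/s²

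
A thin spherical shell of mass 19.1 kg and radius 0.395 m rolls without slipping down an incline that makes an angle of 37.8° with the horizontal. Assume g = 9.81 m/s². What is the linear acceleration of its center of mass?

Translation along the incline: Mg sinθ − f = Ma.
Rotation about the center: fR = Iα with I = (2/3)MR². No-slip gives a = αR, so f = (I/R²)a = (2/3)M a.
Substituting: Mg sinθ = (1 + 0.6667)Ma, so a = g sinθ/(1 + 0.6667) = (9.81) sin 37.8° / 1.667 = 3.608 m/s².

a ≈ 3.61 m/s²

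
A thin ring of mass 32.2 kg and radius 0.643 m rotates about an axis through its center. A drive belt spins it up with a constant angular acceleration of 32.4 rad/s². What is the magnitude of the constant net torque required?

I = MR² = (32.2)(0.643)² = 13.31 kg·m².
τ = Iα = (13.31)(32.40) = 431.3 N·m.

τ ≈ 431 N·m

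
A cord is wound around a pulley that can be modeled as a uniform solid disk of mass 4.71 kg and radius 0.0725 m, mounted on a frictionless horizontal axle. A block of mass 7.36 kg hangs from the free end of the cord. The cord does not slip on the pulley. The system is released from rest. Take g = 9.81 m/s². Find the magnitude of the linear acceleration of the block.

a ≈ 7.43 m/s²

I = ½MR² = (1/2)(4.71)(0.0725)² = 0.01238 kg·m².
Block: mg − T = ma. Pulley: TR = Iα. No-slip: a = αR, so T = (I/R²)a = 2.355·a.
Then mg = (m + 2.355)a, so a = (7.36)(9.81)/(7.36 + 2.355) = 7.432 m/s².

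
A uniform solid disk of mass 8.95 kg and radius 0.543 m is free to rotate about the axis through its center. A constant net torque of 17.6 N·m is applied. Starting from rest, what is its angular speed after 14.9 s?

ω ≈ 199 rad/s

I = ½MR² = (1/2)(8.95)(0.543)² = 1.319 kg·m².
α = τ/I = 17.6/1.319 = 13.34 rad/s².
ω = ω₀ + αt = 0 + (13.34)(14.9) = 198.7 rad/s.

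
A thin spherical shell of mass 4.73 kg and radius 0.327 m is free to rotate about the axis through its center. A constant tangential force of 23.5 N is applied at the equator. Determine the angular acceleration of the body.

I = (2/3)MR² = (2/3)(4.73)(0.327)² = 0.3372 kg·m².
τ = F R = (23.5)(0.327) = 7.684 N·m.
Newton's second law for rotation, τ = Iα, gives α = τ/I = 7.684/0.3372 = 22.79 rad/s².

α ≈ 22.8 rad/s²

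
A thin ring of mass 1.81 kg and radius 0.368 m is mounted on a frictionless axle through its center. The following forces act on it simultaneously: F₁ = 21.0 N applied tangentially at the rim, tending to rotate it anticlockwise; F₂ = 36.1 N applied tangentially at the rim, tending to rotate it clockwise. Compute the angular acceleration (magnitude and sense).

I = MR² = (1.81)(0.368)² = 0.2451 kg·m².
Taking anticlockwise as positive: τ₁ = +(21.0)(0.368) = +7.728 N·m; τ₂ = −(36.1)(0.368) = −13.28 N·m.
Net torque τ = -5.557 N·m.
α = τ/I = -5.557/0.2451 = -22.67 rad/s².

α ≈ 22.7 rad/s², clockwise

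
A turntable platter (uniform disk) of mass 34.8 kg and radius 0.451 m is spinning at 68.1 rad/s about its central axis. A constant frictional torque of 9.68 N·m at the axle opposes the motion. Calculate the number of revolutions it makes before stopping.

≈ 135 revolutions

I = ½MR² = (1/2)(34.8)(0.451)² = 3.539 kg·m².
The net torque has magnitude 9.68 N·m, opposing ω.
|α| = τ/I = 9.680/3.539 = 2.735 rad/s² (deceleration).
ω² = ω₀² − 2|α|θ with ω = 0 ⇒ θ = ω₀²/(2|α|) = 847.8 rad = 134.9 rev.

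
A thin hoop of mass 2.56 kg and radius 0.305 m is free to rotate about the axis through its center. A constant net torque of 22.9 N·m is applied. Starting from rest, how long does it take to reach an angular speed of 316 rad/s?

I = MR² = (2.56)(0.305)² = 0.2381 kg·m².
α = τ/I = 22.9/0.2381 = 96.16 rad/s².
ω = αt ⇒ t = ω/α = 316/96.16 = 3.286 s.

t ≈ 3.29 s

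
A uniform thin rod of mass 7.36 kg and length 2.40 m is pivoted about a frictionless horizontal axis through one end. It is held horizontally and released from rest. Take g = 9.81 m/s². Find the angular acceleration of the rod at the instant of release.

α ≈ 6.13 rad/s²

About the pivot, I = (1/3)ML² = (1/3)(7.36)(2.40)² = 14.13 kg·m².
The weight acts at the center, a distance L/2 = 1.200 m from the pivot; τ = Mg(L/2) = 86.64 N·m.
α = τ/I = 86.64/14.13 = 6.131 rad/s².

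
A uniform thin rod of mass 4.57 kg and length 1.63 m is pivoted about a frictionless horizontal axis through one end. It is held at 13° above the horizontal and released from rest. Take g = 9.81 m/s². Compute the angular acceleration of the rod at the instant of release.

About the pivot, I = (1/3)ML² = (1/3)(4.57)(1.63)² = 4.047 kg·m².
The weight acts at the center, a distance L/2 = 0.8150 m from the pivot; τ = Mg(L/2) cos 13° = 35.60 N·m.
α = τ/I = 35.60/4.047 = 8.796 rad/s².

α ≈ 8.80 rad/s²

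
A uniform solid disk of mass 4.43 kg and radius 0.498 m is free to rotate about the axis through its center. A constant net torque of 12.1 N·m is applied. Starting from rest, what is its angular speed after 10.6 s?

ω ≈ 233 rad/s

I = ½MR² = (1/2)(4.43)(0.498)² = 0.5493 kg·m².
α = τ/I = 12.1/0.5493 = 22.03 rad/s².
ω = ω₀ + αt = 0 + (22.03)(10.6) = 233.5 rad/s.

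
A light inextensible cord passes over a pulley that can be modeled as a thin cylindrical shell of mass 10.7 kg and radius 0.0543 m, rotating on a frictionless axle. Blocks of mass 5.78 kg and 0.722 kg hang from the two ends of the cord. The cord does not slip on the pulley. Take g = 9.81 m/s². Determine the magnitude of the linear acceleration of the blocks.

a ≈ 2.88 m/s²

I = MR² = (10.7)(0.0543)² = 0.03155 kg·m².
Heavier block: m₁g − T₁ = m₁a. Lighter block: T₂ − m₂g = m₂a.
Pulley: (T₁ − T₂)R = Iα = I(a/R), so T₁ − T₂ = (I/R²)a = 1·M_p a = 10.70·a.
Adding the three: (m₁ − m₂)g = (m₁ + m₂ + 10.70)a, so a = (5.78 − 0.722)(9.81)/(5.78 + 0.722 + 10.70) = 2.884 m/s².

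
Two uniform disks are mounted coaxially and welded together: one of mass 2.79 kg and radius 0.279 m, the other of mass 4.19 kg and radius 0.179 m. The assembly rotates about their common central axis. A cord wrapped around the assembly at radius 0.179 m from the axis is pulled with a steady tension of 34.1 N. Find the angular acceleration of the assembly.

I = ½M₁R₁² + ½M₂R₂² = ½(2.79)(0.279)² + ½(4.19)(0.179)² = 0.1757 kg·m².
τ = F r = (34.1)(0.179) = 6.104 N·m.
α = τ/I = 6.104/0.1757 = 34.74 rad/s².

α ≈ 34.7 rad/s²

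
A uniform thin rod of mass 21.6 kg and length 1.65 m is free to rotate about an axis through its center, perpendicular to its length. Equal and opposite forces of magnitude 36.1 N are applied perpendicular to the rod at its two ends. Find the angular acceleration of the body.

I = (1/12)ML² = (1/12)(21.6)(1.65)² = 4.900 kg·m².
The couple gives τ = F·(L/2) + F·(L/2) = F L = (36.1)(1.65) = 59.56 N·m.
From τ = Iα: α = 59.56/4.900 = 12.15 rad/s².

α ≈ 12.2 rad/s²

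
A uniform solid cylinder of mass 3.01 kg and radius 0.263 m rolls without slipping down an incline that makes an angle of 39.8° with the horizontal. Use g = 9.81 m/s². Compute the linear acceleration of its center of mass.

Translation along the incline: Mg sinθ − f = Ma.
Rotation about the center: fR = Iα with I = ½MR². No-slip gives a = αR, so f = (I/R²)a = (1/2)M a.
Substituting: Mg sinθ = (1 + 0.5000)Ma, so a = g sinθ/(1 + 0.5000) = (9.81) sin 39.8° / 1.500 = 4.186 m/s².

a ≈ 4.19 m/s²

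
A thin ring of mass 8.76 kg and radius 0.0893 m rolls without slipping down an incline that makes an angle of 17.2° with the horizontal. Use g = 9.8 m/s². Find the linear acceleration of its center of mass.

a ≈ 1.45 m/s²

Translation along the incline: Mg sinθ − f = Ma.
Rotation about the center: fR = Iα with I = MR². No-slip gives a = αR, so f = (I/R²)a = M a.
Substituting: Mg sinθ = (1 + 1.000)Ma, so a = g sinθ/(1 + 1.000) = (9.8) sin 17.2° / 2.000 = 1.449 m/s².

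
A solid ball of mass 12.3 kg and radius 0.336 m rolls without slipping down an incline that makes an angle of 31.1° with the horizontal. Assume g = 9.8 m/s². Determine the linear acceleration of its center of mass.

a ≈ 3.62 m/s²

Translation along the incline: Mg sinθ − f = Ma.
Rotation about the center: fR = Iα with I = (2/5)MR². No-slip gives a = αR, so f = (I/R²)a = (2/5)M a.
Substituting: Mg sinθ = (1 + 0.4000)Ma, so a = g sinθ/(1 + 0.4000) = (9.8) sin 31.1° / 1.400 = 3.616 m/s².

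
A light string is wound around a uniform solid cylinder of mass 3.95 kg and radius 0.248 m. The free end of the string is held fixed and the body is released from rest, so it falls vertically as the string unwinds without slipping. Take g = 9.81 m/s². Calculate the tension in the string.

Translation: Mg − T = Ma. Rotation about the center: TR = Iα with I = ½MR².
With a = αR: T = (I/R²)a = (1/2)M a, so Mg = (1 + 0.5000)Ma.
a = g/(1 + 0.5000) = 9.81/1.500 = 6.540 m/s².
T = 0.5000·M·a = (0.5000)(3.95)(6.540) = 12.92 N.

T ≈ 12.9 N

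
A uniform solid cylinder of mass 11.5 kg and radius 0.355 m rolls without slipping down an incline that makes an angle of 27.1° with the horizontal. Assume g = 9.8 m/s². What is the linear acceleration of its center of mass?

a ≈ 2.98 m/s²

Translation along the incline: Mg sinθ − f = Ma.
Rotation about the center: fR = Iα with I = ½MR². No-slip gives a = αR, so f = (I/R²)a = (1/2)M a.
Substituting: Mg sinθ = (1 + 0.5000)Ma, so a = g sinθ/(1 + 0.5000) = (9.8) sin 27.1° / 1.500 = 2.976 m/s².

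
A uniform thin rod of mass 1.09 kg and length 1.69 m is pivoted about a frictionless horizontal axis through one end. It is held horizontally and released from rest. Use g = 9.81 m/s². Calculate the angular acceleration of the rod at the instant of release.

α ≈ 8.71 rad/s²

About the pivot, I = (1/3)ML² = (1/3)(1.09)(1.69)² = 1.038 kg·m².
The weight acts at the center, a distance L/2 = 0.8450 m from the pivot; τ = Mg(L/2) = 9.036 N·m.
α = τ/I = 9.036/1.038 = 8.707 rad/s².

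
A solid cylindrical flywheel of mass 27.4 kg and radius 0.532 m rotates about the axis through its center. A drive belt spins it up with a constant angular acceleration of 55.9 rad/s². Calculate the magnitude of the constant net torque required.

τ ≈ 217 N·m

I = ½MR² = (1/2)(27.4)(0.532)² = 3.877 kg·m².
τ = Iα = (3.877)(55.90) = 216.7 N·m.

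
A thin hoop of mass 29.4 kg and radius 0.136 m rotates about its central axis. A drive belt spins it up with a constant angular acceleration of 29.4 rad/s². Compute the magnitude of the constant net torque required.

τ ≈ 16.0 N·m

I = MR² = (29.4)(0.136)² = 0.5438 kg·m².
τ = Iα = (0.5438)(29.40) = 15.99 N·m.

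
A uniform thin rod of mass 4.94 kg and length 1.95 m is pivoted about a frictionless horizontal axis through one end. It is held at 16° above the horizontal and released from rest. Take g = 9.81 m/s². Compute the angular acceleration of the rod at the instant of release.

About the pivot, I = (1/3)ML² = (1/3)(4.94)(1.95)² = 6.261 kg·m².
The weight acts at the center, a distance L/2 = 0.9750 m from the pivot; τ = Mg(L/2) cos 16° = 45.42 N·m.
α = τ/I = 45.42/6.261 = 7.254 rad/s².
(Equivalently α = (3g/(2L)) cos 16° = 7.254 rad/s².)

α ≈ 7.25 rad/s²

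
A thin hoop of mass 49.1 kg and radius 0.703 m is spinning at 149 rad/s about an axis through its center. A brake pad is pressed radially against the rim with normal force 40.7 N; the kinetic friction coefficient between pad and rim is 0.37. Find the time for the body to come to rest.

t ≈ 342 s

I = MR² = (49.1)(0.703)² = 24.27 kg·m².
Friction force f = μN = (0.37)(40.7) = 15.06 N at the rim; torque magnitude τ = fR = 10.59 N·m, opposing ω.
|α| = τ/I = 10.59/24.27 = 0.4363 rad/s² (deceleration).
0 = ω₀ − |α|t ⇒ t = ω₀/|α| = 149/0.4363 = 341.5 s.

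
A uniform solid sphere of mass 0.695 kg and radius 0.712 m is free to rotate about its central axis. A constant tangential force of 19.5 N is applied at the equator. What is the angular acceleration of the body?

α ≈ 98.5 rad/s²

I = (2/5)MR² = (2/5)(0.695)(0.712)² = 0.1409 kg·m².
τ = F R = (19.5)(0.712) = 13.88 N·m.
From τ = Iα: α = 13.88/0.1409 = 98.52 rad/s².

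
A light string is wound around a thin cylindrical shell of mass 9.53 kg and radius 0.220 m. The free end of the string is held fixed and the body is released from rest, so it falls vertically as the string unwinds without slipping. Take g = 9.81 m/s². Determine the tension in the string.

Translation: Mg − T = Ma. Rotation about the center: TR = Iα with I = MR².
With a = αR: T = (I/R²)a = M a, so Mg = (1 + 1.000)Ma.
a = g/(1 + 1.000) = 9.81/2.000 = 4.905 m/s².
T = 1.000·M·a = (1.000)(9.53)(4.905) = 46.74 N.

T ≈ 46.7 N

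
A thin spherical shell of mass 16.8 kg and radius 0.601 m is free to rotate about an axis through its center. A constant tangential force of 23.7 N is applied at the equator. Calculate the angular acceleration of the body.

I = (2/3)MR² = (2/3)(16.8)(0.601)² = 4.045 kg·m².
τ = F R = (23.7)(0.601) = 14.24 N·m.
Newton's second law for rotation, τ = Iα, gives α = τ/I = 14.24/4.045 = 3.521 rad/s².

α ≈ 3.52 rad/s²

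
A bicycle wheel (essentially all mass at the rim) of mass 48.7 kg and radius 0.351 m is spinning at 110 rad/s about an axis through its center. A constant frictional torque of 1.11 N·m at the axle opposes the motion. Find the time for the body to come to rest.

I = MR² = (48.7)(0.351)² = 6.000 kg·m².
The net torque has magnitude 1.11 N·m, opposing ω.
|α| = τ/I = 1.110/6.000 = 0.1850 rad/s² (deceleration).
0 = ω₀ − |α|t ⇒ t = ω₀/|α| = 110/0.1850 = 594.6 s.

t ≈ 595 s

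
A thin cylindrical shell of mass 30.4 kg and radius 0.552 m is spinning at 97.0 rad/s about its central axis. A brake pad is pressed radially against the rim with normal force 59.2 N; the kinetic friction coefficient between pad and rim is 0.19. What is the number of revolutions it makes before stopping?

≈ 1120 revolutions

I = MR² = (30.4)(0.552)² = 9.263 kg·m².
Friction force f = μN = (0.19)(59.2) = 11.25 N at the rim; torque magnitude τ = fR = 6.209 N·m, opposing ω.
|α| = τ/I = 6.209/9.263 = 0.6703 rad/s² (deceleration).
ω² = ω₀² − 2|α|θ with ω = 0 ⇒ θ = ω₀²/(2|α|) = 7019 rad = 1117 rev.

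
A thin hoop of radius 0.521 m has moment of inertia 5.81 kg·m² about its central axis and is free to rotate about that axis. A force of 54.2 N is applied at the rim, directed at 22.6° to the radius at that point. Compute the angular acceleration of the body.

α ≈ 1.87 rad/s²

Only the tangential component produces torque: τ = F R sinθ = (54.2)(0.521) sin 22.6° = 10.85 N·m.
From τ = Iα: α = 10.85/5.810 = 1.868 rad/s².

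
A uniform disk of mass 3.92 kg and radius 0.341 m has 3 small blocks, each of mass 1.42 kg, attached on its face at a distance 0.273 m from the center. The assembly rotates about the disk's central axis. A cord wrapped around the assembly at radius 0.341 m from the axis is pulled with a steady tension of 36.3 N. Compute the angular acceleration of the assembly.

I_disk = ½MR² = ½(3.92)(0.341)² = 0.2279 kg·m².
I_blocks = 3·m·r² = 3(1.42)(0.273)² = 0.3175 kg·m².
Total I = 0.5454 kg·m².
τ = F r = (36.3)(0.341) = 12.38 N·m.
α = τ/I = 12.38/0.5454 = 22.70 rad/s².

α ≈ 22.7 rad/s²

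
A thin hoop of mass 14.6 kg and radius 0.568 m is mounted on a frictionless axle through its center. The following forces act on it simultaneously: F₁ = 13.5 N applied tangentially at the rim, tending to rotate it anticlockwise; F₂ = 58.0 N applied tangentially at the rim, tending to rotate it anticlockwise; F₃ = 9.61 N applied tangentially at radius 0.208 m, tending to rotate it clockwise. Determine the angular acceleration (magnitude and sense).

α ≈ 8.20 rad/s², anticlockwise

I = MR² = (14.6)(0.568)² = 4.710 kg·m².
Taking anticlockwise as positive: τ₁ = +(13.5)(0.568) = +7.668 N·m; τ₂ = +(58.0)(0.568) = +32.94 N·m; τ₃ = −(9.61)(0.208) = −1.999 N·m.
Net torque τ = 38.61 N·m.
α = τ/I = 38.61/4.710 = 8.198 rad/s².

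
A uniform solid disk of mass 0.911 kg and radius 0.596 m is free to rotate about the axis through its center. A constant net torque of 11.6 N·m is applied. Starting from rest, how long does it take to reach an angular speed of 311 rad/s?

I = ½MR² = (1/2)(0.911)(0.596)² = 0.1618 kg·m².
α = τ/I = 11.6/0.1618 = 71.69 rad/s².
ω = αt ⇒ t = ω/α = 311/71.69 = 4.338 s.

t ≈ 4.34 s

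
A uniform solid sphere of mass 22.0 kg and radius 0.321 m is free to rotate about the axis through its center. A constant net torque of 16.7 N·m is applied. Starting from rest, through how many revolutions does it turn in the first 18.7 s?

I = (2/5)MR² = (2/5)(22.0)(0.321)² = 0.9068 kg·m².
α = τ/I = 16.7/0.9068 = 18.42 rad/s².
θ = ½αt² = ½(18.42)(18.7)² = 3220 rad.
Revolutions = θ/(2π) = 512.5.

≈ 513 revolutions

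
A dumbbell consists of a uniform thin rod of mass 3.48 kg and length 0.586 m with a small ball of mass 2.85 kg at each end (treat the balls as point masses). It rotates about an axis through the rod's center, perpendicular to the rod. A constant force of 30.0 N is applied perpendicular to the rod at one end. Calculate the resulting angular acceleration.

α ≈ 14.9 rad/s²

I_rod = (1/12)ML² = (1/12)(3.48)(0.586)² = 0.09958 kg·m².
I_balls = 2·m·(L/2)² = 2(2.85)(0.2930)² = 0.4893 kg·m².
Total I = 0.5889 kg·m².
τ = F·(L/2) = (30.0)(0.293) = 8.790 N·m.
α = τ/I = 8.790/0.5889 = 14.93 rad/s².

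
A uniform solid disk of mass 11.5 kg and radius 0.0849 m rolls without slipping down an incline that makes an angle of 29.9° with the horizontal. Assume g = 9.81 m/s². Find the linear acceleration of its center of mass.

a ≈ 3.26 m/s²

Translation along the incline: Mg sinθ − f = Ma.
Rotation about the center: fR = Iα with I = ½MR². No-slip gives a = αR, so f = (I/R²)a = (1/2)M a.
Substituting: Mg sinθ = (1 + 0.5000)Ma, so a = g sinθ/(1 + 0.5000) = (9.81) sin 29.9° / 1.500 = 3.260 m/s².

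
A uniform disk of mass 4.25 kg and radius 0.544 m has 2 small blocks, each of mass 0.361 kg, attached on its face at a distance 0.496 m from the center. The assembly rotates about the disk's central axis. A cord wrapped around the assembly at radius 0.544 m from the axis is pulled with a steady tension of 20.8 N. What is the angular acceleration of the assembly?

I_disk = ½MR² = ½(4.25)(0.544)² = 0.6289 kg·m².
I_blocks = 2·m·r² = 2(0.361)(0.496)² = 0.1776 kg·m².
Total I = 0.8065 kg·m².
τ = F r = (20.8)(0.544) = 11.32 N·m.
α = τ/I = 11.32/0.8065 = 14.03 rad/s².

α ≈ 14.0 rad/s²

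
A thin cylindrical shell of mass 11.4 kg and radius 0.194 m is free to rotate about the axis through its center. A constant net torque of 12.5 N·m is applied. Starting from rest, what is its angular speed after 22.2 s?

I = MR² = (11.4)(0.194)² = 0.4291 kg·m².
α = τ/I = 12.5/0.4291 = 29.13 rad/s².
ω = ω₀ + αt = 0 + (29.13)(22.2) = 646.8 rad/s.

ω ≈ 647 rad/s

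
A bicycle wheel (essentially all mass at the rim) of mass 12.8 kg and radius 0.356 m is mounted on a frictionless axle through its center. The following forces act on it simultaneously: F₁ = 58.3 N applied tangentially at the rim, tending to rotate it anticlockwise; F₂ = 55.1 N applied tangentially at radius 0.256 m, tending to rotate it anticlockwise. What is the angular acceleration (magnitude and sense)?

I = MR² = (12.8)(0.356)² = 1.622 kg·m².
Taking anticlockwise as positive: τ₁ = +(58.3)(0.356) = +20.75 N·m; τ₂ = +(55.1)(0.256) = +14.11 N·m.
Net torque τ = 34.86 N·m.
α = τ/I = 34.86/1.622 = 21.49 rad/s².

α ≈ 21.5 rad/s², anticlockwise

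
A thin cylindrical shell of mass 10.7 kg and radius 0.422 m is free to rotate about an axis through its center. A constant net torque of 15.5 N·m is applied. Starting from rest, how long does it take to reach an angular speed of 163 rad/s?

t ≈ 20.0 s

I = MR² = (10.7)(0.422)² = 1.905 kg·m².
α = τ/I = 15.5/1.905 = 8.134 rad/s².
ω = αt ⇒ t = ω/α = 163/8.134 = 20.04 s.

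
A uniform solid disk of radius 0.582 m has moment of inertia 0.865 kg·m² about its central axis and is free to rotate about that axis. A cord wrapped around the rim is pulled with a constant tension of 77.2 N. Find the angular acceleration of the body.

τ = F R = (77.2)(0.582) = 44.93 N·m.
From τ = Iα: α = 44.93/0.8650 = 51.94 rad/s².

α ≈ 51.9 rad/s²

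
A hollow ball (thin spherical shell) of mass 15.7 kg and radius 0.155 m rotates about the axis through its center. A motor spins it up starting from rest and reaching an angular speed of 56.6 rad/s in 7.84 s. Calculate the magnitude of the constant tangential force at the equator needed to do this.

F ≈ 11.7 N

I = (2/3)MR² = (2/3)(15.7)(0.155)² = 0.2515 kg·m².
α = Δω/Δt = (56.6 − 0)/7.84 = 7.219 rad/s².
The required torque is τ = Iα = (0.2515)(7.219) = 1.815 N·m.
A tangential force at the equator gives τ = FR, so F = τ/R = 1.815/0.155 = 11.71 N.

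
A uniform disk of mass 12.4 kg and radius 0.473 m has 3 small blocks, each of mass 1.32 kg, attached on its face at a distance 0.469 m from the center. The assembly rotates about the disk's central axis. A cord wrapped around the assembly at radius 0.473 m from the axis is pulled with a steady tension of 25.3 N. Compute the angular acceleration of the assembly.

I_disk = ½MR² = ½(12.4)(0.473)² = 1.387 kg·m².
I_blocks = 3·m·r² = 3(1.32)(0.469)² = 0.8710 kg·m².
Total I = 2.258 kg·m².
τ = F r = (25.3)(0.473) = 11.97 N·m.
α = τ/I = 11.97/2.258 = 5.299 rad/s².

α ≈ 5.30 rad/s²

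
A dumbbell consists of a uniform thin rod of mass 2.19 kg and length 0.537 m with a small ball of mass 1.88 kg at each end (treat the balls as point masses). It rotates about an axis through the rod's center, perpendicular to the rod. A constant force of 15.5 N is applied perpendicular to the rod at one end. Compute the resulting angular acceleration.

I_rod = (1/12)ML² = (1/12)(2.19)(0.537)² = 0.05263 kg·m².
I_balls = 2·m·(L/2)² = 2(1.88)(0.2685)² = 0.2711 kg·m².
Total I = 0.3237 kg·m².
τ = F·(L/2) = (15.5)(0.269) = 4.162 N·m.
α = τ/I = 4.162/0.3237 = 12.86 rad/s².

α ≈ 12.9 rad/s²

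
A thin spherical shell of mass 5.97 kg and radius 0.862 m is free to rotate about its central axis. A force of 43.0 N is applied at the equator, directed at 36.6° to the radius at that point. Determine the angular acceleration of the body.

I = (2/3)MR² = (2/3)(5.97)(0.862)² = 2.957 kg·m².
Only the tangential component produces torque: τ = F R sinθ = (43.0)(0.862) sin 36.6° = 22.10 N·m.
Newton's second law for rotation, τ = Iα, gives α = τ/I = 22.10/2.957 = 7.473 rad/s².

α ≈ 7.47 rad/s²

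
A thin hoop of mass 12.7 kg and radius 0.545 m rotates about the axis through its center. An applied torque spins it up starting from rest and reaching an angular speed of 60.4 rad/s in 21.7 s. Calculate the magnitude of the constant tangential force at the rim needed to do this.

I = MR² = (12.7)(0.545)² = 3.772 kg·m².
α = Δω/Δt = (60.4 − 0)/21.7 = 2.783 rad/s².
The required torque is τ = Iα = (3.772)(2.783) = 10.50 N·m.
A tangential force at the rim gives τ = FR, so F = τ/R = 10.50/0.545 = 19.27 N.

F ≈ 19.3 N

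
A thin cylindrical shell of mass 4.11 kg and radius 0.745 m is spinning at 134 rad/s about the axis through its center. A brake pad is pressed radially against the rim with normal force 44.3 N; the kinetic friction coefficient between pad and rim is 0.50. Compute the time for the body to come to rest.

t ≈ 18.5 s

I = MR² = (4.11)(0.745)² = 2.281 kg·m².
Friction force f = μN = (0.50)(44.3) = 22.15 N at the rim; torque magnitude τ = fR = 16.50 N·m, opposing ω.
|α| = τ/I = 16.50/2.281 = 7.234 rad/s² (deceleration).
0 = ω₀ − |α|t ⇒ t = ω₀/|α| = 134/7.234 = 18.52 s.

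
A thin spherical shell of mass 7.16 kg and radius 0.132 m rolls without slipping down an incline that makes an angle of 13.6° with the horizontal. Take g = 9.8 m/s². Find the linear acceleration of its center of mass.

a ≈ 1.38 m/s²

Translation along the incline: Mg sinθ − f = Ma.
Rotation about the center: fR = Iα with I = (2/3)MR². No-slip gives a = αR, so f = (I/R²)a = (2/3)M a.
Substituting: Mg sinθ = (1 + 0.6667)Ma, so a = g sinθ/(1 + 0.6667) = (9.8) sin 13.6° / 1.667 = 1.383 m/s².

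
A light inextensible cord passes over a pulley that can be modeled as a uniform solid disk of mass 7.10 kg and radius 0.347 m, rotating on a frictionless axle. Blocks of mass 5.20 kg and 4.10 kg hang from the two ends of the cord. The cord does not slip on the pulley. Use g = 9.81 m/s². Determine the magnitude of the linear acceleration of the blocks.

I = ½MR² = (1/2)(7.10)(0.347)² = 0.4275 kg·m².
Heavier block: m₁g − T₁ = m₁a. Lighter block: T₂ − m₂g = m₂a.
Pulley: (T₁ − T₂)R = Iα = I(a/R), so T₁ − T₂ = (I/R²)a = (1/2)M_p a = 3.550·a.
Adding the three: (m₁ − m₂)g = (m₁ + m₂ + 3.550)a, so a = (5.20 − 4.10)(9.81)/(5.20 + 4.10 + 3.550) = 0.8398 m/s².

a ≈ 0.840 m/s²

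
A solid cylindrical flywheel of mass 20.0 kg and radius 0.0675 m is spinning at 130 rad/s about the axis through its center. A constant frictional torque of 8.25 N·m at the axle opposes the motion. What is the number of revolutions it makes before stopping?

≈ 7.43 revolutions

I = ½MR² = (1/2)(20.0)(0.0675)² = 0.04556 kg·m².
The net torque has magnitude 8.25 N·m, opposing ω.
|α| = τ/I = 8.250/0.04556 = 181.1 rad/s² (deceleration).
ω² = ω₀² − 2|α|θ with ω = 0 ⇒ θ = ω₀²/(2|α|) = 46.67 rad = 7.427 rev.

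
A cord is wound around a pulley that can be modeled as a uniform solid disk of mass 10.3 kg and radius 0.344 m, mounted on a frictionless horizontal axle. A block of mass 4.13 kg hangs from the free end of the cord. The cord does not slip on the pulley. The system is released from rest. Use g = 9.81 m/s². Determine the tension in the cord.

T ≈ 22.5 N

I = ½MR² = (1/2)(10.3)(0.344)² = 0.6094 kg·m².
Block: mg − T = ma. Pulley: TR = Iα. No-slip: a = αR, so T = (I/R²)a = 5.150·a.
Then mg = (m + 5.150)a, so a = (4.13)(9.81)/(4.13 + 5.150) = 4.366 m/s².
T = 5.150·a = 22.48 N.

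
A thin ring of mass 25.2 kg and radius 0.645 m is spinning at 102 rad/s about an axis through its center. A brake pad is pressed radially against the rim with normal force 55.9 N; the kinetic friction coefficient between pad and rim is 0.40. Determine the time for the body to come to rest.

t ≈ 74.1 s

I = MR² = (25.2)(0.645)² = 10.48 kg·m².
Friction force f = μN = (0.40)(55.9) = 22.36 N at the rim; torque magnitude τ = fR = 14.42 N·m, opposing ω.
|α| = τ/I = 14.42/10.48 = 1.376 rad/s² (deceleration).
0 = ω₀ − |α|t ⇒ t = ω₀/|α| = 102/1.376 = 74.15 s.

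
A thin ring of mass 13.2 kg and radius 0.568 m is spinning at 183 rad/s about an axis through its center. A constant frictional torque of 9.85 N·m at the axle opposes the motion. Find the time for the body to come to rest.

I = MR² = (13.2)(0.568)² = 4.259 kg·m².
The net torque has magnitude 9.85 N·m, opposing ω.
|α| = τ/I = 9.850/4.259 = 2.313 rad/s² (deceleration).
0 = ω₀ − |α|t ⇒ t = ω₀/|α| = 183/2.313 = 79.12 s.

t ≈ 79.1 s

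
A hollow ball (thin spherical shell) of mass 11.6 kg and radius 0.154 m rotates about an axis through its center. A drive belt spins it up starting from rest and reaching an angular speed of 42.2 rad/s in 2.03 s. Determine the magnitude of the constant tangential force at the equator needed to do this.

F ≈ 24.8 N

I = (2/3)MR² = (2/3)(11.6)(0.154)² = 0.1834 kg·m².
α = Δω/Δt = (42.2 − 0)/2.03 = 20.79 rad/s².
The required torque is τ = Iα = (0.1834)(20.79) = 3.813 N·m.
A tangential force at the equator gives τ = FR, so F = τ/R = 3.813/0.154 = 24.76 N.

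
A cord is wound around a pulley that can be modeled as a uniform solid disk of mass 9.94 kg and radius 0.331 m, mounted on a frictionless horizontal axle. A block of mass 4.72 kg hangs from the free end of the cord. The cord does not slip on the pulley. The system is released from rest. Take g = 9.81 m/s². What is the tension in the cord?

I = ½MR² = (1/2)(9.94)(0.331)² = 0.5445 kg·m².
Block: mg − T = ma. Pulley: TR = Iα. No-slip: a = αR, so T = (I/R²)a = 4.970·a.
Then mg = (m + 4.970)a, so a = (4.72)(9.81)/(4.72 + 4.970) = 4.778 m/s².
T = 4.970·a = 23.75 N.

T ≈ 23.7 N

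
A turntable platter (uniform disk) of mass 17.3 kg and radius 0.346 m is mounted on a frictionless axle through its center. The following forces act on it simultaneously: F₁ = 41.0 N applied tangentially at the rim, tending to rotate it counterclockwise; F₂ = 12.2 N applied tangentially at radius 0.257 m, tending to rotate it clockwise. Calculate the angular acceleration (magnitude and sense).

α ≈ 10.7 rad/s², counterclockwise

I = ½MR² = (1/2)(17.3)(0.346)² = 1.036 kg·m².
Taking counterclockwise as positive: τ₁ = +(41.0)(0.346) = +14.19 N·m; τ₂ = −(12.2)(0.257) = −3.135 N·m.
Net torque τ = 11.05 N·m.
α = τ/I = 11.05/1.036 = 10.67 rad/s².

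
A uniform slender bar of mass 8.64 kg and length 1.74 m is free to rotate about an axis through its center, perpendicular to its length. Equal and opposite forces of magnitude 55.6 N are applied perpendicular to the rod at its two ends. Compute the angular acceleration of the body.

I = (1/12)ML² = (1/12)(8.64)(1.74)² = 2.180 kg·m².
The couple gives τ = F·(L/2) + F·(L/2) = F L = (55.6)(1.74) = 96.74 N·m.
Newton's second law for rotation, τ = Iα, gives α = τ/I = 96.74/2.180 = 44.38 rad/s².

α ≈ 44.4 rad/s²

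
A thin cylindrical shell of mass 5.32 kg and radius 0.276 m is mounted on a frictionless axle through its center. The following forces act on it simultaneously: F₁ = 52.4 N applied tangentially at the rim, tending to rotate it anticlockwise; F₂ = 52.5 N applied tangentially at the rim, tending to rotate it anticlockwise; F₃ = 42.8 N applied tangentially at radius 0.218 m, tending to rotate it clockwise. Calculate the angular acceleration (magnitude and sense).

α ≈ 48.4 rad/s², anticlockwise

I = MR² = (5.32)(0.276)² = 0.4053 kg·m².
Taking anticlockwise as positive: τ₁ = +(52.4)(0.276) = +14.46 N·m; τ₂ = +(52.5)(0.276) = +14.49 N·m; τ₃ = −(42.8)(0.218) = −9.330 N·m.
Net torque τ = 19.62 N·m.
α = τ/I = 19.62/0.4053 = 48.42 rad/s².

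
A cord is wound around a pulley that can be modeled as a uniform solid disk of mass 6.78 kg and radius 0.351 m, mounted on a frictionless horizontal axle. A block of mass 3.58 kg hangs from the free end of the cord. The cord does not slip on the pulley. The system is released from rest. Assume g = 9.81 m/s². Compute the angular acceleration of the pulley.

α ≈ 14.4 rad/s²

I = ½MR² = (1/2)(6.78)(0.351)² = 0.4177 kg·m².
Block: mg − T = ma. Pulley: TR = Iα. No-slip: a = αR, so T = (I/R²)a = 3.390·a.
Then mg = (m + 3.390)a, so a = (3.58)(9.81)/(3.58 + 3.390) = 5.039 m/s².
α = a/R = 5.039/0.351 = 14.36 rad/s².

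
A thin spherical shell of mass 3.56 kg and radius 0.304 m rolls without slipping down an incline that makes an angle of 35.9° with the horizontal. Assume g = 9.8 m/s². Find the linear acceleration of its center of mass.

a ≈ 3.45 m/s²

Translation along the incline: Mg sinθ − f = Ma.
Rotation about the center: fR = Iα with I = (2/3)MR². No-slip gives a = αR, so f = (I/R²)a = (2/3)M a.
Substituting: Mg sinθ = (1 + 0.6667)Ma, so a = g sinθ/(1 + 0.6667) = (9.8) sin 35.9° / 1.667 = 3.448 m/s².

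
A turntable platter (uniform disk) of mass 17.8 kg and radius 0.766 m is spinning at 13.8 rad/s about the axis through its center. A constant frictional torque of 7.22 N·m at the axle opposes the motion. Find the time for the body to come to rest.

I = ½MR² = (1/2)(17.8)(0.766)² = 5.222 kg·m².
The net torque has magnitude 7.22 N·m, opposing ω.
|α| = τ/I = 7.220/5.222 = 1.383 rad/s² (deceleration).
0 = ω₀ − |α|t ⇒ t = ω₀/|α| = 13.8/1.383 = 9.981 s.

t ≈ 9.98 s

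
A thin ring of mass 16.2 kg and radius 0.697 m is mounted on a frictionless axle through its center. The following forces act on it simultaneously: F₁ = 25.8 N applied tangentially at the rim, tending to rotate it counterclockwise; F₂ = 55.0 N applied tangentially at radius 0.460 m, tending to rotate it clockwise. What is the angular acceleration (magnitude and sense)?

I = MR² = (16.2)(0.697)² = 7.870 kg·m².
Taking counterclockwise as positive: τ₁ = +(25.8)(0.697) = +17.98 N·m; τ₂ = −(55.0)(0.460) = −25.30 N·m.
Net torque τ = -7.317 N·m.
α = τ/I = -7.317/7.870 = -0.9298 rad/s².

α ≈ 0.930 rad/s², clockwise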